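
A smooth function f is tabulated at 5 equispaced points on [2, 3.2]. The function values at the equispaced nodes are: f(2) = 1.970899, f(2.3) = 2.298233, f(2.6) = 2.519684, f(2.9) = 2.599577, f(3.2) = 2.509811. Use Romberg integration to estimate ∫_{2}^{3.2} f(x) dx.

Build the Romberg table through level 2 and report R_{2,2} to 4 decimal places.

2.9111

R_{0,0} (trapezoid, 1 panel, h=1.2000): 2.688426
R_{1,0} (trapezoid, 2 panels, h=0.6000): 2.856023
R_{2,0} (trapezoid, 4 panels, h=0.3000): 2.897355
R_{1,1} = 2.856023 + (2.856023 − 2.688426)/3 = 2.911889
R_{2,1} = 2.897355 + (2.897355 − 2.856023)/3 = 2.911132
R_{2,2} = 2.911132 + (2.911132 − 2.911889)/15 = 2.911082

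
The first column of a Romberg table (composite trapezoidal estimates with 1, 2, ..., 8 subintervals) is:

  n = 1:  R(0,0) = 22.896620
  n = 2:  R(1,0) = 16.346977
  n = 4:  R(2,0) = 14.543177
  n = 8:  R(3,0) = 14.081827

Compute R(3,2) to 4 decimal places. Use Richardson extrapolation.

13.9271

R(2,1) = 14.543177 + (14.543177 − 16.346977)/3 = 13.941910
R(3,1) = (4·14.081827 − 14.543177) / 3 = 13.928044
R(3,2) = (16·13.928044 − 13.941910) / 15 = 13.927120
(Column j=1 coincides with Simpson's rule on the same nodes.)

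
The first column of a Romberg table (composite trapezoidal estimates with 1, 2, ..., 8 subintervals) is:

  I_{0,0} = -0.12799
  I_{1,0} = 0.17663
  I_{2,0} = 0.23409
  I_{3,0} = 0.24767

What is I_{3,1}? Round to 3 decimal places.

0.252

I_{3,1} = 0.24767 + (0.24767 − 0.23409)/3 = 0.25220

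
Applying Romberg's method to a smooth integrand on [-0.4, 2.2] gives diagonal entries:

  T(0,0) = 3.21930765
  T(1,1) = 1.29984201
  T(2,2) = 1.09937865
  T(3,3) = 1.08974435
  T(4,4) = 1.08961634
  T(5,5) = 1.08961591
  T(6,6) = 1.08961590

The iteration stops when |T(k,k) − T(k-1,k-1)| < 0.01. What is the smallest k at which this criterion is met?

k = 3

|T(1,1) − T(0,0)| = 1.91946564 ≥ 0.01
|T(2,2) − T(1,1)| = 0.20046336 ≥ 0.01
|T(3,3) − T(2,2)| = 0.00963430 < 0.01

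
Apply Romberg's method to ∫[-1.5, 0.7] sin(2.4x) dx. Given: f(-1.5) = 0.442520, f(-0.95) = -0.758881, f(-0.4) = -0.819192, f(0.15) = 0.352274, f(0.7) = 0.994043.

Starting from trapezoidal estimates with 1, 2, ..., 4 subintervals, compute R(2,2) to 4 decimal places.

-0.3125

R(0,0) (trapezoid, 1 panel, h=2.2000): 1.580219
R(1,0) (trapezoid, 2 panels, h=1.1000): -0.111002
R(2,0) (trapezoid, 4 panels, h=0.5500): -0.279135
R(1,1) = -0.111002 + (-0.111002 − 1.580219)/3 = -0.674742
R(2,1) = -0.279135 + (-0.279135 − (-0.111002))/3 = -0.335179
R(2,2) = -0.335179 + (-0.335179 − (-0.674742))/15 = -0.312541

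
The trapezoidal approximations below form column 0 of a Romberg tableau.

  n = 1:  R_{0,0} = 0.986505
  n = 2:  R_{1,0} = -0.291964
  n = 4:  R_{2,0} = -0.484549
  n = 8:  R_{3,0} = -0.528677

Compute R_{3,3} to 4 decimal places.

-0.5431

R_{1,1} = (4·(-0.291964) − 0.986505) / 3 = -0.718120
R_{2,1} = (4·(-0.484549) − (-0.291964)) / 3 = -0.548744
R_{3,1} = -0.528677 + (-0.528677 − (-0.484549))/3 = -0.543386
R_{2,2} = -0.548744 + (-0.548744 − (-0.718120))/15 = -0.537452
R_{3,2} = -0.543386 + (-0.543386 − (-0.548744))/15 = -0.543029
R_{3,3} = (64·(-0.543029) − (-0.537452)) / 63 = -0.543118
(Column j=1 coincides with Simpson's rule on the same nodes.)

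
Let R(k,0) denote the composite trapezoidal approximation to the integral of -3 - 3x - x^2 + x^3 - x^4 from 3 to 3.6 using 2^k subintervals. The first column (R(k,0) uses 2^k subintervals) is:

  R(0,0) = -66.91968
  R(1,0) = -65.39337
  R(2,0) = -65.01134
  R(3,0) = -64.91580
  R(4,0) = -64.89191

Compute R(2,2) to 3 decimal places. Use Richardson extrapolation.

-64.884

Richardson extrapolation on the trapezoidal column (denominator 4−1=3):
R(1,1) = -65.39337 + (-65.39337 − (-66.91968))/3 = -64.88460
R(2,1) = (4·(-65.01134) − (-65.39337)) / 3 = -64.88400
R(2,2) = -64.88400 + (-64.88400 − (-64.88460))/15 = -64.88396
(Column j=1 coincides with Simpson's rule on the same nodes.)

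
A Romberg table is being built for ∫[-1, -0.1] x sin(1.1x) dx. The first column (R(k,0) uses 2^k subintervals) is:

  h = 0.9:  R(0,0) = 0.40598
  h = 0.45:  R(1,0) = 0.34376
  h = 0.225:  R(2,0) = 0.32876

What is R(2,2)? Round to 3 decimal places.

0.324

Richardson extrapolation on the trapezoidal column (denominator 4−1=3):
R(1,1) = (4·0.34376 − 0.40598) / 3 = 0.32302
R(2,1) = 0.32876 + (0.32876 − 0.34376)/3 = 0.32376
R(2,2) = 0.32376 + (0.32376 − 0.32302)/15 = 0.32381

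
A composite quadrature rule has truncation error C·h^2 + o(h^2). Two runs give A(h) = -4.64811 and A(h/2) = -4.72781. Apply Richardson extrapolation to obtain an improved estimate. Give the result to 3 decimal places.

The leading error scales as h^2; refining by a factor of 2 reduces it by 2^2 = 4.
Extrapolated value = (4·A(h/2) − A(h)) / (4 − 1)
= (4·(-4.72781) − (-4.64811)) / 3
= -14.26313 / 3 = -4.75438

-4.754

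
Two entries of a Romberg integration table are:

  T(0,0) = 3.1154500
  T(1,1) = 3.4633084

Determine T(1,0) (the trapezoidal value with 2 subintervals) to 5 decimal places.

3.37634

From T(1,1) = (4·T(1,0) − T(0,0))/3, solve for T(1,0):
4·T(1,0) = 3·3.4633084 + 3.1154500 = 13.5053752
T(1,0) = 3.3763438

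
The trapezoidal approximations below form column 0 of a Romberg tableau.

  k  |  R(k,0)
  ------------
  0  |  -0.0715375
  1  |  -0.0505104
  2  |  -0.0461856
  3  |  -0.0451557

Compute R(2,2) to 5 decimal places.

Richardson extrapolation on the trapezoidal column (denominator 4−1=3):
R(1,1) = (4·(-0.0505104) − (-0.0715375)) / 3 = -0.0435014
R(2,1) = -0.0461856 + (-0.0461856 − (-0.0505104))/3 = -0.0447440
R(2,2) = (16·(-0.0447440) − (-0.0435014)) / 15 = -0.0448268
(Column j=1 coincides with Simpson's rule on the same nodes.)

-0.04483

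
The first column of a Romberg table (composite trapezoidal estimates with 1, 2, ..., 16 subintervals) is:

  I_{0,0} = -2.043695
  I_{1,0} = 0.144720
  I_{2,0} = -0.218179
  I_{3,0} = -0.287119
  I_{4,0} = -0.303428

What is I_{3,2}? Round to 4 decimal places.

-0.3082

I_{2,1} = (4·(-0.218179) − 0.144720) / 3 = -0.339145
I_{3,1} = (4·(-0.287119) − (-0.218179)) / 3 = -0.310099
I_{3,2} = (16·(-0.310099) − (-0.339145)) / 15 = -0.308163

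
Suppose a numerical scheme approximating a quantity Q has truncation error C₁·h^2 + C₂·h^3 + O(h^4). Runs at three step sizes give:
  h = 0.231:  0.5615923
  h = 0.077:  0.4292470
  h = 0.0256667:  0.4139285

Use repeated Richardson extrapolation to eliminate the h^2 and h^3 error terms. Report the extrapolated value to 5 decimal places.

0.41199

First eliminate the h^2 term (factor 3^2 = 9):
  B₁ = (9·0.4292470 − 0.5615923)/8 = 0.4127038
  B₂ = (9·0.4139285 − 0.4292470)/8 = 0.4120137
Then eliminate the h^3 term (factor 3^3 = 27):
  (27·0.4120137 − 0.4127038)/26 = 0.4119872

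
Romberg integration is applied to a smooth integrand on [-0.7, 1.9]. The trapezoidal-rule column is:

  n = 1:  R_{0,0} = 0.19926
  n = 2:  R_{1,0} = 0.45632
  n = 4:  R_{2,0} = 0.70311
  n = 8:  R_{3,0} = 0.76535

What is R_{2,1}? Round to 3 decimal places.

Richardson extrapolation on the trapezoidal column (denominator 4−1=3):
R_{2,1} = 0.70311 + (0.70311 − 0.45632)/3 = 0.78537

0.785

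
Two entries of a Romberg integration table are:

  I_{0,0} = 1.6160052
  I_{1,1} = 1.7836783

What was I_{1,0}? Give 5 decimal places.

From I_{1,1} = (4·I_{1,0} − I_{0,0})/3, solve for I_{1,0}:
4·I_{1,0} = 3·1.7836783 + 1.6160052 = 6.9670401
I_{1,0} = 1.7417600

1.74176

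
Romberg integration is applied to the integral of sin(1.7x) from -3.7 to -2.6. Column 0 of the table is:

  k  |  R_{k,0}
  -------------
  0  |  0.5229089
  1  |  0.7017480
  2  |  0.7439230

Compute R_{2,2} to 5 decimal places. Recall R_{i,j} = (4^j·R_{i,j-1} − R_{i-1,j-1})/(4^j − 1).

Richardson extrapolation on the trapezoidal column (denominator 4−1=3):
R_{1,1} = 0.7017480 + (0.7017480 − 0.5229089)/3 = 0.7613610
R_{2,1} = 0.7439230 + (0.7439230 − 0.7017480)/3 = 0.7579813
R_{2,2} = (16·0.7579813 − 0.7613610) / 15 = 0.7577560
(Column j=1 coincides with Simpson's rule on the same nodes.)

0.75776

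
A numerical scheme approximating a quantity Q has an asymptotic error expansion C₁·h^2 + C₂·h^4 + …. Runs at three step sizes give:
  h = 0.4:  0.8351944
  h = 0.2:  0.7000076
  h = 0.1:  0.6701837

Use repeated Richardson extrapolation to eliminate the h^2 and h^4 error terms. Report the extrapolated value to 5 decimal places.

First eliminate the h^2 term (factor 2^2 = 4):
  B₁ = (4·0.7000076 − 0.8351944)/3 = 0.6549453
  B₂ = (4·0.6701837 − 0.7000076)/3 = 0.6602424
Then eliminate the h^4 term (factor 2^4 = 16):
  (16·0.6602424 − 0.6549453)/15 = 0.6605955

0.66060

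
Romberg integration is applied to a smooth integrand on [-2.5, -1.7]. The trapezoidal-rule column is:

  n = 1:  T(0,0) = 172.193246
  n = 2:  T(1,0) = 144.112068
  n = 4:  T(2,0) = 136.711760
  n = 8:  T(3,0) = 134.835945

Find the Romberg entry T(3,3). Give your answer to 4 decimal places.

T(1,1) = 144.112068 + (144.112068 − 172.193246)/3 = 134.751675
T(2,1) = 136.711760 + (136.711760 − 144.112068)/3 = 134.244991
T(3,1) = (4·134.835945 − 136.711760) / 3 = 134.210673
T(2,2) = 134.244991 + (134.244991 − 134.751675)/15 = 134.211212
T(3,2) = (16·134.210673 − 134.244991) / 15 = 134.208385
T(3,3) = 134.208385 + (134.208385 − 134.211212)/63 = 134.208340

134.2083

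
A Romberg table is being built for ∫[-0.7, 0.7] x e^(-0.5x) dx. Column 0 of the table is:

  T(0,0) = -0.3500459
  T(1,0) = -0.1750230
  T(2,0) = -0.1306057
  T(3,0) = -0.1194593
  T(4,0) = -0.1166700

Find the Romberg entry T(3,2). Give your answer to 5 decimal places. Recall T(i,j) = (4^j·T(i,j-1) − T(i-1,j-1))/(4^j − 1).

-0.11574

Richardson extrapolation on the trapezoidal column (denominator 4−1=3):
T(2,1) = -0.1306057 + (-0.1306057 − (-0.1750230))/3 = -0.1157999
T(3,1) = -0.1194593 + (-0.1194593 − (-0.1306057))/3 = -0.1157438
T(3,2) = -0.1157438 + (-0.1157438 − (-0.1157999))/15 = -0.1157401
(Column j=1 coincides with Simpson's rule on the same nodes.)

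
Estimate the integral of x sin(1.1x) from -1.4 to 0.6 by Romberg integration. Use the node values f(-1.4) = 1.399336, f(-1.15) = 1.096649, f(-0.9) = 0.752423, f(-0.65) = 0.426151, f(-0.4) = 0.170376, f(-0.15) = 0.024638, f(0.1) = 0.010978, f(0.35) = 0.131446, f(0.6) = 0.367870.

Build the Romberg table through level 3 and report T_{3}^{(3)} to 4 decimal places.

0.8627

T_{0}^{(0)} (trapezoid, 1 panel, h=2.0000): 1.767206
T_{1}^{(0)} (trapezoid, 2 panels, h=1.0000): 1.053979
T_{2}^{(0)} (trapezoid, 4 panels, h=0.5000): 0.908690
T_{3}^{(0)} (trapezoid, 8 panels, h=0.2500): 0.874066
T_{1}^{(1)} = 1.053979 + (1.053979 − 1.767206)/3 = 0.816237
T_{2}^{(1)} = 0.908690 + (0.908690 − 1.053979)/3 = 0.860260
T_{3}^{(1)} = 0.874066 + (0.874066 − 0.908690)/3 = 0.862525
T_{2}^{(2)} = 0.860260 + (0.860260 − 0.816237)/15 = 0.863195
T_{3}^{(2)} = 0.862525 + (0.862525 − 0.860260)/15 = 0.862676
T_{3}^{(3)} = 0.862676 + (0.862676 − 0.863195)/63 = 0.862668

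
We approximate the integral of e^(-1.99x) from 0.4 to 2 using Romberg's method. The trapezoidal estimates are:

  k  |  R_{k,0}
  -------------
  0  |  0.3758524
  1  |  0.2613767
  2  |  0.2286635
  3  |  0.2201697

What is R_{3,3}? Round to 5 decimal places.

Richardson extrapolation on the trapezoidal column (denominator 4−1=3):
R_{1,1} = 0.2613767 + (0.2613767 − 0.3758524)/3 = 0.2232181
R_{2,1} = (4·0.2286635 − 0.2613767) / 3 = 0.2177591
R_{3,1} = (4·0.2201697 − 0.2286635) / 3 = 0.2173384
R_{2,2} = (16·0.2177591 − 0.2232181) / 15 = 0.2173952
R_{3,2} = (16·0.2173384 − 0.2177591) / 15 = 0.2173104
R_{3,3} = (64·0.2173104 − 0.2173952) / 63 = 0.2173091

0.21731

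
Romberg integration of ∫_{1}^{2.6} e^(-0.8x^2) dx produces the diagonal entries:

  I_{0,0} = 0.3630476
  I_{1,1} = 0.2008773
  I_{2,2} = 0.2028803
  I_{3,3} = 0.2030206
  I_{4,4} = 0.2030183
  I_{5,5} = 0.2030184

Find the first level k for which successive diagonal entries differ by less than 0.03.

|I_{1,1} − I_{0,0}| = 0.1621703 ≥ 0.03
|I_{2,2} − I_{1,1}| = 0.0020030 < 0.03

k = 2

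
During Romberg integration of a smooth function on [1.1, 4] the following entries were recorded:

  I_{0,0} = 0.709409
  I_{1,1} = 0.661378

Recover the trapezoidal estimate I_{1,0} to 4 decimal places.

From I_{1,1} = (4·I_{1,0} − I_{0,0})/3, solve for I_{1,0}:
4·I_{1,0} = 3·0.661378 + 0.709409 = 2.693543
I_{1,0} = 0.673386

0.6734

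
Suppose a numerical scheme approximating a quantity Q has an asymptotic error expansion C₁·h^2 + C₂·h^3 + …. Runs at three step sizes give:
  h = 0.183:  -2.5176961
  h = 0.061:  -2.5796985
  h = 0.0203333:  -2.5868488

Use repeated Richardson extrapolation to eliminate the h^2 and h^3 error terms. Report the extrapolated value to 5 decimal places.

-2.58775

First eliminate the h^2 term (factor 3^2 = 9):
  B₁ = (9·(-2.5796985) − (-2.5176961))/8 = -2.5874488
  B₂ = (9·(-2.5868488) − (-2.5796985))/8 = -2.5877426
Then eliminate the h^3 term (factor 3^3 = 27):
  (27·(-2.5877426) − (-2.5874488))/26 = -2.5877539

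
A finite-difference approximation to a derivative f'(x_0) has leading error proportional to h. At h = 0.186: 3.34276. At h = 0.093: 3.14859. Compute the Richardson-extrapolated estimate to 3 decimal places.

Extrapolated value = (2·A(h/2) − A(h)) / (2 − 1)
= (2·3.14859 − 3.34276) / 1
= 2.95442 / 1 = 2.95442

2.954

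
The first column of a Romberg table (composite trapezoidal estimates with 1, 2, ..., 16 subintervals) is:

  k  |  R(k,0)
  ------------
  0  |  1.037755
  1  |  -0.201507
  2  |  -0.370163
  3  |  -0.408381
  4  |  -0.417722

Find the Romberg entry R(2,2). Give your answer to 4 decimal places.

-0.4138

R(1,1) = -0.201507 + (-0.201507 − 1.037755)/3 = -0.614594
R(2,1) = (4·(-0.370163) − (-0.201507)) / 3 = -0.426382
R(2,2) = (16·(-0.426382) − (-0.614594)) / 15 = -0.413835
(Column j=1 coincides with Simpson's rule on the same nodes.)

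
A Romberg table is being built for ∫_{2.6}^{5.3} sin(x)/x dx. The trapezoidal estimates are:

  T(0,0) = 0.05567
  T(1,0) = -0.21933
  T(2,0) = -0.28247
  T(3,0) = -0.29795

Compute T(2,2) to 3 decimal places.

Richardson extrapolation on the trapezoidal column (denominator 4−1=3):
T(1,1) = (4·(-0.21933) − 0.05567) / 3 = -0.31100
T(2,1) = (4·(-0.28247) − (-0.21933)) / 3 = -0.30352
T(2,2) = -0.30352 + (-0.30352 − (-0.31100))/15 = -0.30302
(Column j=1 coincides with Simpson's rule on the same nodes.)

-0.303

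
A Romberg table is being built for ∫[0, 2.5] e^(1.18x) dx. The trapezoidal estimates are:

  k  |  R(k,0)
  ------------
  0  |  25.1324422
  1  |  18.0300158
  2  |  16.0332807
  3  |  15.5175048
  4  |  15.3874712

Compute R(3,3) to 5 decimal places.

15.34404

Richardson extrapolation on the trapezoidal column (denominator 4−1=3):
R(1,1) = 18.0300158 + (18.0300158 − 25.1324422)/3 = 15.6625403
R(2,1) = 16.0332807 + (16.0332807 − 18.0300158)/3 = 15.3677023
R(3,1) = (4·15.5175048 − 16.0332807) / 3 = 15.3455795
R(2,2) = 15.3677023 + (15.3677023 − 15.6625403)/15 = 15.3480464
R(3,2) = (16·15.3455795 − 15.3677023) / 15 = 15.3441046
R(3,3) = 15.3441046 + (15.3441046 − 15.3480464)/63 = 15.3440420
(Column j=1 coincides with Simpson's rule on the same nodes.)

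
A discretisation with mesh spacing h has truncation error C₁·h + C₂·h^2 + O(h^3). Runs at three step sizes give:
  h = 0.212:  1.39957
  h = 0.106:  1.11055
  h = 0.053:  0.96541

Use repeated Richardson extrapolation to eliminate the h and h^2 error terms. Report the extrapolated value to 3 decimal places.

First eliminate the h term (factor 2^1 = 2):
  B₁ = (2·1.11055 − 1.39957)/1 = 0.82153
  B₂ = (2·0.96541 − 1.11055)/1 = 0.82027
Then eliminate the h^2 term (factor 2^2 = 4):
  (4·0.82027 − 0.82153)/3 = 0.81985

0.820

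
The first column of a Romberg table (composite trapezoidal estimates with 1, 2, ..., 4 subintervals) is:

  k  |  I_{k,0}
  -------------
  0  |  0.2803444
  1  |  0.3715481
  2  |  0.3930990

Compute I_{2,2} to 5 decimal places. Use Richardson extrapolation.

0.40017

Richardson extrapolation on the trapezoidal column (denominator 4−1=3):
I_{1,1} = (4·0.3715481 − 0.2803444) / 3 = 0.4019493
I_{2,1} = (4·0.3930990 − 0.3715481) / 3 = 0.4002826
I_{2,2} = 0.4002826 + (0.4002826 − 0.4019493)/15 = 0.4001715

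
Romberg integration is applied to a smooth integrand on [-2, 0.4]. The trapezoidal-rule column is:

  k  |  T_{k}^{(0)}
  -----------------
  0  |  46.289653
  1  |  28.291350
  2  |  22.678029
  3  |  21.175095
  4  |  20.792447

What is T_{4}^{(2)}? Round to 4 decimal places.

Richardson extrapolation on the trapezoidal column (denominator 4−1=3):
T_{3}^{(1)} = 21.175095 + (21.175095 − 22.678029)/3 = 20.674117
T_{4}^{(1)} = (4·20.792447 − 21.175095) / 3 = 20.664898
T_{4}^{(2)} = (16·20.664898 − 20.674117) / 15 = 20.664283

20.6643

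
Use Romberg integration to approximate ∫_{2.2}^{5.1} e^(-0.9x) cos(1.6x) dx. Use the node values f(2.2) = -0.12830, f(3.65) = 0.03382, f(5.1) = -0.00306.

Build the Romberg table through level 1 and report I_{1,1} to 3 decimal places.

0.002

I_{0,0} (trapezoid, 1 panel, h=2.9000): -0.19047
I_{1,0} (trapezoid, 2 panels, h=1.4500): -0.04620
I_{1,1} = -0.04620 + (-0.04620 − (-0.19047))/3 = 0.00189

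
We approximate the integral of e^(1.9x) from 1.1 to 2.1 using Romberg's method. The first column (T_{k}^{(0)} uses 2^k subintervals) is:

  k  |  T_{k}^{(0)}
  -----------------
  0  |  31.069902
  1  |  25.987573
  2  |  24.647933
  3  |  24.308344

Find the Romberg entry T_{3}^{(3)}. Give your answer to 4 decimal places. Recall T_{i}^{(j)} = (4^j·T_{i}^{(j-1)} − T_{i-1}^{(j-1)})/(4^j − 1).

T_{1}^{(1)} = 25.987573 + (25.987573 − 31.069902)/3 = 24.293463
T_{2}^{(1)} = 24.647933 + (24.647933 − 25.987573)/3 = 24.201386
T_{3}^{(1)} = (4·24.308344 − 24.647933) / 3 = 24.195148
T_{2}^{(2)} = 24.201386 + (24.201386 − 24.293463)/15 = 24.195248
T_{3}^{(2)} = 24.195148 + (24.195148 − 24.201386)/15 = 24.194732
T_{3}^{(3)} = 24.194732 + (24.194732 − 24.195248)/63 = 24.194724
(Column j=1 coincides with Simpson's rule on the same nodes.)

24.1947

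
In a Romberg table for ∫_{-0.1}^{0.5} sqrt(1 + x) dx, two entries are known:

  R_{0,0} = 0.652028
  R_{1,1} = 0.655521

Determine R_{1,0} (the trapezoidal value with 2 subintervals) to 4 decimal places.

0.6546

From R_{1,1} = (4·R_{1,0} − R_{0,0})/3, solve for R_{1,0}:
4·R_{1,0} = 3·0.655521 + 0.652028 = 2.618591
R_{1,0} = 0.654648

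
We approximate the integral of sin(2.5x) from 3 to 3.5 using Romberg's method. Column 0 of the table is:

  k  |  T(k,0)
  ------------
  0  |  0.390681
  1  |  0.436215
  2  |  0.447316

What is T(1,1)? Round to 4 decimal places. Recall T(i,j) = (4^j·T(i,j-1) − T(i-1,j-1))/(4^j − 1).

T(1,1) = 0.436215 + (0.436215 − 0.390681)/3 = 0.451393

0.4514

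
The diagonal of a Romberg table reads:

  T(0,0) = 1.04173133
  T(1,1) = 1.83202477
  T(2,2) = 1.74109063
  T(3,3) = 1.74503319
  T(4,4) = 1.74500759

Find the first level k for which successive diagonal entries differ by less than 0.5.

k = 2

|T(1,1) − T(0,0)| = 0.79029344 ≥ 0.5
|T(2,2) − T(1,1)| = 0.09093414 < 0.5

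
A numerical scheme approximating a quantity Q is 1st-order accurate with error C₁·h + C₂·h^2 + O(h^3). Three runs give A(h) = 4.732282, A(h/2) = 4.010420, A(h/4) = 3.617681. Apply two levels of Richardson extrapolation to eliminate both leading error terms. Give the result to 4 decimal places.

First eliminate the h term (factor 2^1 = 2):
  B₁ = (2·4.010420 − 4.732282)/1 = 3.288558
  B₂ = (2·3.617681 − 4.010420)/1 = 3.224942
Then eliminate the h^2 term (factor 2^2 = 4):
  (4·3.224942 − 3.288558)/3 = 3.203737

3.2037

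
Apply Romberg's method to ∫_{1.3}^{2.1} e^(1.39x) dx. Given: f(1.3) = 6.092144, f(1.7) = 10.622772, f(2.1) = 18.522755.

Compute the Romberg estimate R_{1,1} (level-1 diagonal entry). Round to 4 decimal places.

8.9475

R_{0,0} (trapezoid, 1 panel, h=0.8000): 9.845960
R_{1,0} (trapezoid, 2 panels, h=0.4000): 9.172089
R_{1,1} = 9.172089 + (9.172089 − 9.845960)/3 = 8.947465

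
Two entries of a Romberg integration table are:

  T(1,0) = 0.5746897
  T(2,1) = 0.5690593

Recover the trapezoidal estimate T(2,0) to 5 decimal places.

From T(2,1) = (4·T(2,0) − T(1,0))/3, solve for T(2,0):
4·T(2,0) = 3·0.5690593 + 0.5746897 = 2.2818676
T(2,0) = 0.5704669

0.57047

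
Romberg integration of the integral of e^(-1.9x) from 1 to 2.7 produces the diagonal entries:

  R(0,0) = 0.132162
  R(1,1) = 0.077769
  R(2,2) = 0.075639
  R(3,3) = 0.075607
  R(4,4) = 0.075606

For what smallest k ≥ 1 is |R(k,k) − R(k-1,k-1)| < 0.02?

|R(1,1) − R(0,0)| = 0.054393 ≥ 0.02
|R(2,2) − R(1,1)| = 0.002130 < 0.02

k = 2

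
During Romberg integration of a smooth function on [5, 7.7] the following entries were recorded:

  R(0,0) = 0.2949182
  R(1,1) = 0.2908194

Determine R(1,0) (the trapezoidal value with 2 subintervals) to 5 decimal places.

From R(1,1) = (4·R(1,0) − R(0,0))/3, solve for R(1,0):
4·R(1,0) = 3·0.2908194 + 0.2949182 = 1.1673764
R(1,0) = 0.2918441

0.29184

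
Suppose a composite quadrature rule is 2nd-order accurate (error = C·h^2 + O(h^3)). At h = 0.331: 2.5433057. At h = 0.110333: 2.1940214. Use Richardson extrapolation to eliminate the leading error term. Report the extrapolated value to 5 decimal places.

The leading error scales as h^2; refining by a factor of 3 reduces it by 3^2 = 9.
Extrapolated value = (9·A(h/3) − A(h)) / (9 − 1)
= (9·2.1940214 − 2.5433057) / 8
= 17.2028869 / 8 = 2.1503609

2.15036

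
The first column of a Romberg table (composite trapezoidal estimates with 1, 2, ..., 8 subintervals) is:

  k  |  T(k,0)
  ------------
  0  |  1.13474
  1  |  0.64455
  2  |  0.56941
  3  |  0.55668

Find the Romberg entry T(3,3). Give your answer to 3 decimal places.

Richardson extrapolation on the trapezoidal column (denominator 4−1=3):
T(1,1) = 0.64455 + (0.64455 − 1.13474)/3 = 0.48115
T(2,1) = 0.56941 + (0.56941 − 0.64455)/3 = 0.54436
T(3,1) = (4·0.55668 − 0.56941) / 3 = 0.55244
T(2,2) = (16·0.54436 − 0.48115) / 15 = 0.54857
T(3,2) = 0.55244 + (0.55244 − 0.54436)/15 = 0.55298
T(3,3) = 0.55298 + (0.55298 − 0.54857)/63 = 0.55305
(Column j=1 coincides with Simpson's rule on the same nodes.)

0.553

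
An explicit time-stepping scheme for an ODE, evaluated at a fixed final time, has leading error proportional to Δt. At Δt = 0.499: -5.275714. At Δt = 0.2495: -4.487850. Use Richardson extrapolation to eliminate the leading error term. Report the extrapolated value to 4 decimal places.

-3.7000

The leading error scales as Δt; refining by a factor of 2 reduces it by 2^1 = 2.
Extrapolated value = (2·A(Δt/2) − A(Δt)) / (2 − 1)
= (2·(-4.487850) − (-5.275714)) / 1
= -3.699986 / 1 = -3.699986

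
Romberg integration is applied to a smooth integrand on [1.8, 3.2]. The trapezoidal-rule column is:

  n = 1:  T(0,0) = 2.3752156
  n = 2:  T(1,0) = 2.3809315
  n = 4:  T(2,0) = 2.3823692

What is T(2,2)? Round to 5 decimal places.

T(1,1) = 2.3809315 + (2.3809315 − 2.3752156)/3 = 2.3828368
T(2,1) = 2.3823692 + (2.3823692 − 2.3809315)/3 = 2.3828484
T(2,2) = (16·2.3828484 − 2.3828368) / 15 = 2.3828492
(Column j=1 coincides with Simpson's rule on the same nodes.)

2.38285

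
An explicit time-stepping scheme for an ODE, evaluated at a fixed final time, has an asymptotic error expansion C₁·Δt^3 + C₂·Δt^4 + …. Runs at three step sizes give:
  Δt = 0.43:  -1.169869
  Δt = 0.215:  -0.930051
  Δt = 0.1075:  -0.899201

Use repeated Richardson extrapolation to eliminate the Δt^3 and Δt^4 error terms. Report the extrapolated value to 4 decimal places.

-0.8947

First eliminate the Δt^3 term (factor 2^3 = 8):
  B₁ = (8·(-0.930051) − (-1.169869))/7 = -0.895791
  B₂ = (8·(-0.899201) − (-0.930051))/7 = -0.894794
Then eliminate the Δt^4 term (factor 2^4 = 16):
  (16·(-0.894794) − (-0.895791))/15 = -0.894728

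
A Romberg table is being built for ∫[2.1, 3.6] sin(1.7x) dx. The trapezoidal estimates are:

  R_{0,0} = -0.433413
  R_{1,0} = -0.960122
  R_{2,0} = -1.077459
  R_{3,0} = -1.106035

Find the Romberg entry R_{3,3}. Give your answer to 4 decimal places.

Richardson extrapolation on the trapezoidal column (denominator 4−1=3):
R_{1,1} = (4·(-0.960122) − (-0.433413)) / 3 = -1.135692
R_{2,1} = -1.077459 + (-1.077459 − (-0.960122))/3 = -1.116571
R_{3,1} = -1.106035 + (-1.106035 − (-1.077459))/3 = -1.115560
R_{2,2} = (16·(-1.116571) − (-1.135692)) / 15 = -1.115296
R_{3,2} = (16·(-1.115560) − (-1.116571)) / 15 = -1.115493
R_{3,3} = (64·(-1.115493) − (-1.115296)) / 63 = -1.115496

-1.1155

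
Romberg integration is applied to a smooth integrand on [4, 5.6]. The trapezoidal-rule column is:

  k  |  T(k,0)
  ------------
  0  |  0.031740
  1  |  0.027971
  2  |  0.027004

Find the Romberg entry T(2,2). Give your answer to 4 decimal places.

0.0267

T(1,1) = (4·0.027971 − 0.031740) / 3 = 0.026715
T(2,1) = 0.027004 + (0.027004 − 0.027971)/3 = 0.026682
T(2,2) = (16·0.026682 − 0.026715) / 15 = 0.026680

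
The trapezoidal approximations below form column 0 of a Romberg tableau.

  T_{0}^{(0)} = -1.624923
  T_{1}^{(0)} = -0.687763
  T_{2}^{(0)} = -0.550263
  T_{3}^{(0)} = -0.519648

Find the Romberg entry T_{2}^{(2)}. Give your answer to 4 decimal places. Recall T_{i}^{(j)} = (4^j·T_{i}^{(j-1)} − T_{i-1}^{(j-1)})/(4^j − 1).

-0.5130

T_{1}^{(1)} = (4·(-0.687763) − (-1.624923)) / 3 = -0.375376
T_{2}^{(1)} = -0.550263 + (-0.550263 − (-0.687763))/3 = -0.504430
T_{2}^{(2)} = -0.504430 + (-0.504430 − (-0.375376))/15 = -0.513034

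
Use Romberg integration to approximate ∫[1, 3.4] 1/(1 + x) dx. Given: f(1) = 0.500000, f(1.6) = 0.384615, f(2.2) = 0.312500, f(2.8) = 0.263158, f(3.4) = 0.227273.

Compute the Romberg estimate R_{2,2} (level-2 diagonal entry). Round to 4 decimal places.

0.7885

R_{0,0} (trapezoid, 1 panel, h=2.4000): 0.872728
R_{1,0} (trapezoid, 2 panels, h=1.2000): 0.811364
R_{2,0} (trapezoid, 4 panels, h=0.6000): 0.794346
R_{1,1} = 0.811364 + (0.811364 − 0.872728)/3 = 0.790909
R_{2,1} = 0.794346 + (0.794346 − 0.811364)/3 = 0.788673
R_{2,2} = 0.788673 + (0.788673 − 0.790909)/15 = 0.788524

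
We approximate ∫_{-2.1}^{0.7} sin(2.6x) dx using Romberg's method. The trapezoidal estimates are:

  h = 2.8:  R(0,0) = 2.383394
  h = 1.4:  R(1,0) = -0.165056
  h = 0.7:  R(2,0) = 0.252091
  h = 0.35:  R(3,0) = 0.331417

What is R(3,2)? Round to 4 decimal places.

R(2,1) = (4·0.252091 − (-0.165056)) / 3 = 0.391140
R(3,1) = 0.331417 + (0.331417 − 0.252091)/3 = 0.357859
R(3,2) = 0.357859 + (0.357859 − 0.391140)/15 = 0.355640

0.3556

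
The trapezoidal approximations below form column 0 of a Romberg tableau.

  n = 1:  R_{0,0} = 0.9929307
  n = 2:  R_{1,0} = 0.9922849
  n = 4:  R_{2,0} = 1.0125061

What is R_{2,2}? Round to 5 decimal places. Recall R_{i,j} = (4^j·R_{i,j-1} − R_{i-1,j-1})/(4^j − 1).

Richardson extrapolation on the trapezoidal column (denominator 4−1=3):
R_{1,1} = 0.9922849 + (0.9922849 − 0.9929307)/3 = 0.9920696
R_{2,1} = 1.0125061 + (1.0125061 − 0.9922849)/3 = 1.0192465
R_{2,2} = (16·1.0192465 − 0.9920696) / 15 = 1.0210583

1.02106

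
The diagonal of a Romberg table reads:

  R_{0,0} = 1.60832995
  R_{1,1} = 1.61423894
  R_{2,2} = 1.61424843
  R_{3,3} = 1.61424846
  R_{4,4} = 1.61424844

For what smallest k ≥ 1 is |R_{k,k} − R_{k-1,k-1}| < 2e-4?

k = 2

|R_{1,1} − R_{0,0}| = 0.00590899 ≥ 2e-4
|R_{2,2} − R_{1,1}| = 0.00000949 < 2e-4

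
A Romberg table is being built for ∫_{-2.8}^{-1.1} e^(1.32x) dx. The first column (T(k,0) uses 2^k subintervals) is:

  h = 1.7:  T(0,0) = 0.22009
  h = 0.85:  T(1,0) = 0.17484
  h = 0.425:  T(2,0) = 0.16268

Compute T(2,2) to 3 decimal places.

T(1,1) = 0.17484 + (0.17484 − 0.22009)/3 = 0.15976
T(2,1) = (4·0.16268 − 0.17484) / 3 = 0.15863
T(2,2) = 0.15863 + (0.15863 − 0.15976)/15 = 0.15855

0.159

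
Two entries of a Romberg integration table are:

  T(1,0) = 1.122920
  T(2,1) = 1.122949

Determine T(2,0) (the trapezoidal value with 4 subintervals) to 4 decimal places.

From T(2,1) = (4·T(2,0) − T(1,0))/3, solve for T(2,0):
4·T(2,0) = 3·1.122949 + 1.122920 = 4.491767
T(2,0) = 1.122942

1.1229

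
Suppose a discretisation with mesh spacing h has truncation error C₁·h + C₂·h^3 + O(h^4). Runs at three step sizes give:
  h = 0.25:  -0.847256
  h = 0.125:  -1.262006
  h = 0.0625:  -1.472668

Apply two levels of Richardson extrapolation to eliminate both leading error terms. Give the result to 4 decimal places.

First eliminate the h term (factor 2^1 = 2):
  B₁ = (2·(-1.262006) − (-0.847256))/1 = -1.676756
  B₂ = (2·(-1.472668) − (-1.262006))/1 = -1.683330
Then eliminate the h^3 term (factor 2^3 = 8):
  (8·(-1.683330) − (-1.676756))/7 = -1.684269

-1.6843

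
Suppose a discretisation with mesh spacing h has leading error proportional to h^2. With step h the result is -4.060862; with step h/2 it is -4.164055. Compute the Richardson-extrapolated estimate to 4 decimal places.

-4.1985

The leading error scales as h^2; refining by a factor of 2 reduces it by 2^2 = 4.
Extrapolated value = (4·A(h/2) − A(h)) / (4 − 1)
= (4·(-4.164055) − (-4.060862)) / 3
= -12.595358 / 3 = -4.198453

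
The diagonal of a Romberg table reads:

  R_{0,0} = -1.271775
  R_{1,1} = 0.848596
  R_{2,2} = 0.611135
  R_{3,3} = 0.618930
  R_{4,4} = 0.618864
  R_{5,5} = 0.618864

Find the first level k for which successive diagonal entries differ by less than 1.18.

|R_{1,1} − R_{0,0}| = 2.120371 ≥ 1.18
|R_{2,2} − R_{1,1}| = 0.237461 < 1.18

k = 2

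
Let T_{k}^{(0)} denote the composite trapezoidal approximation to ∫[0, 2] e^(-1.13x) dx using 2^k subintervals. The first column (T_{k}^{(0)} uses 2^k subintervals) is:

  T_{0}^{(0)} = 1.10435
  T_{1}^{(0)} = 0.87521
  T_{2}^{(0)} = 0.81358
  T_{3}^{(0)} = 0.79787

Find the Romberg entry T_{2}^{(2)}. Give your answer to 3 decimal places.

0.793

Richardson extrapolation on the trapezoidal column (denominator 4−1=3):
T_{1}^{(1)} = (4·0.87521 − 1.10435) / 3 = 0.79883
T_{2}^{(1)} = 0.81358 + (0.81358 − 0.87521)/3 = 0.79304
T_{2}^{(2)} = 0.79304 + (0.79304 − 0.79883)/15 = 0.79265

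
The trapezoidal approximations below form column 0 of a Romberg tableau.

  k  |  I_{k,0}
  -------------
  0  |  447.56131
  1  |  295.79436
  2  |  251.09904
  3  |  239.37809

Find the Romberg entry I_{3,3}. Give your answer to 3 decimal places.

235.420

Richardson extrapolation on the trapezoidal column (denominator 4−1=3):
I_{1,1} = 295.79436 + (295.79436 − 447.56131)/3 = 245.20538
I_{2,1} = 251.09904 + (251.09904 − 295.79436)/3 = 236.20060
I_{3,1} = (4·239.37809 − 251.09904) / 3 = 235.47111
I_{2,2} = 236.20060 + (236.20060 − 245.20538)/15 = 235.60028
I_{3,2} = 235.47111 + (235.47111 − 236.20060)/15 = 235.42248
I_{3,3} = (64·235.42248 − 235.60028) / 63 = 235.41966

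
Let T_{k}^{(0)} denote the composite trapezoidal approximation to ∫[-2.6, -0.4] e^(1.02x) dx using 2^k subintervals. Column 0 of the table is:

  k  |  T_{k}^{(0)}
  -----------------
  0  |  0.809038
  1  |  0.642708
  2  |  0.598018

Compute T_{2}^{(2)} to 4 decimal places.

T_{1}^{(1)} = (4·0.642708 − 0.809038) / 3 = 0.587265
T_{2}^{(1)} = 0.598018 + (0.598018 − 0.642708)/3 = 0.583121
T_{2}^{(2)} = (16·0.583121 − 0.587265) / 15 = 0.582845

0.5828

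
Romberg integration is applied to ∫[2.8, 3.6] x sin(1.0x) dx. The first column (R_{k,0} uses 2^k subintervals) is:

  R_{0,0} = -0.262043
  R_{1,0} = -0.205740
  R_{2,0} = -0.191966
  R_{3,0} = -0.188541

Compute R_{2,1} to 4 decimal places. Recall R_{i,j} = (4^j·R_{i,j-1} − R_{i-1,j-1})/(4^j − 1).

-0.1874

R_{2,1} = -0.191966 + (-0.191966 − (-0.205740))/3 = -0.187375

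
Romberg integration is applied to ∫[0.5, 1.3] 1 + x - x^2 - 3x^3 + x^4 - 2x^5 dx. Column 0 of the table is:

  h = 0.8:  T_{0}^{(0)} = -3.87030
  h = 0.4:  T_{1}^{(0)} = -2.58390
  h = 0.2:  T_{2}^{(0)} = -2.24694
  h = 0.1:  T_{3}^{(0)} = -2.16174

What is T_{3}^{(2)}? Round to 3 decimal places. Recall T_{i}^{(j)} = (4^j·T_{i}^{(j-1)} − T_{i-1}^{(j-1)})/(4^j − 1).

-2.133

T_{2}^{(1)} = (4·(-2.24694) − (-2.58390)) / 3 = -2.13462
T_{3}^{(1)} = -2.16174 + (-2.16174 − (-2.24694))/3 = -2.13334
T_{3}^{(2)} = (16·(-2.13334) − (-2.13462)) / 15 = -2.13325
(Column j=1 coincides with Simpson's rule on the same nodes.)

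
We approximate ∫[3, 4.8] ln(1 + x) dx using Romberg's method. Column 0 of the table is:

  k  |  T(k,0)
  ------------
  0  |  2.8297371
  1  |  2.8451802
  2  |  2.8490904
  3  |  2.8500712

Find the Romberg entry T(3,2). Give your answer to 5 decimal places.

Richardson extrapolation on the trapezoidal column (denominator 4−1=3):
T(2,1) = (4·2.8490904 − 2.8451802) / 3 = 2.8503938
T(3,1) = 2.8500712 + (2.8500712 − 2.8490904)/3 = 2.8503981
T(3,2) = 2.8503981 + (2.8503981 − 2.8503938)/15 = 2.8503984

2.85040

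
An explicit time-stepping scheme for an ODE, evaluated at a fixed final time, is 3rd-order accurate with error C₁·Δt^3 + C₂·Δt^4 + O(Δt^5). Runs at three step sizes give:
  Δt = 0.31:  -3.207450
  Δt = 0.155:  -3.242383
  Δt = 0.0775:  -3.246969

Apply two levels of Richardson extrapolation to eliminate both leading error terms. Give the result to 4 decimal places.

-3.2476

First eliminate the Δt^3 term (factor 2^3 = 8):
  B₁ = (8·(-3.242383) − (-3.207450))/7 = -3.247373
  B₂ = (8·(-3.246969) − (-3.242383))/7 = -3.247624
Then eliminate the Δt^4 term (factor 2^4 = 16):
  (16·(-3.247624) − (-3.247373))/15 = -3.247641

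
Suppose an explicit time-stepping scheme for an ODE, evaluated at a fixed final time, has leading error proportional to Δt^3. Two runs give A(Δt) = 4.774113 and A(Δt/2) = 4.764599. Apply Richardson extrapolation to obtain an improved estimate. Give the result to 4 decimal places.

The leading error scales as Δt^3; refining by a factor of 2 reduces it by 2^3 = 8.
Extrapolated value = (8·A(Δt/2) − A(Δt)) / (8 − 1)
= (8·4.764599 − 4.774113) / 7
= 33.342679 / 7 = 4.763240

4.7632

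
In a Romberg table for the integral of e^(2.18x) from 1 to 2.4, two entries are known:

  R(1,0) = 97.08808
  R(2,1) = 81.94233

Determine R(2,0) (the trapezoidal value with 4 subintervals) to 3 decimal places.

85.729

From R(2,1) = (4·R(2,0) − R(1,0))/3, solve for R(2,0):
4·R(2,0) = 3·81.94233 + 97.08808 = 342.91507
R(2,0) = 85.72877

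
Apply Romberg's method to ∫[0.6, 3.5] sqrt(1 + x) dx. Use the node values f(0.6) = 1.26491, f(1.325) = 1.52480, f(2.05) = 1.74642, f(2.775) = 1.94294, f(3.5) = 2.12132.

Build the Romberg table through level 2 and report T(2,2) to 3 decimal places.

T(0,0) (trapezoid, 1 panel, h=2.9000): 4.91003
T(1,0) (trapezoid, 2 panels, h=1.4500): 4.98733
T(2,0) (trapezoid, 4 panels, h=0.7250): 5.00777
T(1,1) = 4.98733 + (4.98733 − 4.91003)/3 = 5.01310
T(2,1) = 5.00777 + (5.00777 − 4.98733)/3 = 5.01458
T(2,2) = 5.01458 + (5.01458 − 5.01310)/15 = 5.01468

5.015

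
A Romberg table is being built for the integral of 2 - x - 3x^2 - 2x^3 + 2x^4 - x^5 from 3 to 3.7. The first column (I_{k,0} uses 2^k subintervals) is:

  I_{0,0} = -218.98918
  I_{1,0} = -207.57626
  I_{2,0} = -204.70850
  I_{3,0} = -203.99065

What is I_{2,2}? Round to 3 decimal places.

-203.751

Richardson extrapolation on the trapezoidal column (denominator 4−1=3):
I_{1,1} = -207.57626 + (-207.57626 − (-218.98918))/3 = -203.77195
I_{2,1} = -204.70850 + (-204.70850 − (-207.57626))/3 = -203.75258
I_{2,2} = (16·(-203.75258) − (-203.77195)) / 15 = -203.75129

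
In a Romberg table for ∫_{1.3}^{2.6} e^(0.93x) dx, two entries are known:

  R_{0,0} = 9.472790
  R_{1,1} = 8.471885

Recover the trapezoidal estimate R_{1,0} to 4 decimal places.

From R_{1,1} = (4·R_{1,0} − R_{0,0})/3, solve for R_{1,0}:
4·R_{1,0} = 3·8.471885 + 9.472790 = 34.888445
R_{1,0} = 8.722111

8.7221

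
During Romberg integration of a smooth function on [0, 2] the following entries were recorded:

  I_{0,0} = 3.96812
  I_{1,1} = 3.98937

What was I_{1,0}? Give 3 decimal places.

From I_{1,1} = (4·I_{1,0} − I_{0,0})/3, solve for I_{1,0}:
4·I_{1,0} = 3·3.98937 + 3.96812 = 15.93623
I_{1,0} = 3.98406

3.984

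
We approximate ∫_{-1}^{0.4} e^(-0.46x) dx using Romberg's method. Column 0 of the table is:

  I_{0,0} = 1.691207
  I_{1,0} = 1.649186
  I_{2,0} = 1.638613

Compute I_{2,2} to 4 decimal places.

I_{1,1} = (4·1.649186 − 1.691207) / 3 = 1.635179
I_{2,1} = (4·1.638613 − 1.649186) / 3 = 1.635089
I_{2,2} = (16·1.635089 − 1.635179) / 15 = 1.635083
(Column j=1 coincides with Simpson's rule on the same nodes.)

1.6351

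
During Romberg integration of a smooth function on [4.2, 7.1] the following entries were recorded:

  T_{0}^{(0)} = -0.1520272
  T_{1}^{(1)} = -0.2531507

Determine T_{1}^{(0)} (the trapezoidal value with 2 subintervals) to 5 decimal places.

From T_{1}^{(1)} = (4·T_{1}^{(0)} − T_{0}^{(0)})/3, solve for T_{1}^{(0)}:
4·T_{1}^{(0)} = 3·(-0.2531507) + (-0.1520272) = -0.9114793
T_{1}^{(0)} = -0.2278698

-0.22787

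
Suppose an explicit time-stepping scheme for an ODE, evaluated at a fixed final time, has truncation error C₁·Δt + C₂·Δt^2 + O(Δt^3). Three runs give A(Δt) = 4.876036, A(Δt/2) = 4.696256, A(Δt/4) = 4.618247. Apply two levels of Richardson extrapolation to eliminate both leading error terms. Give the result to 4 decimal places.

First eliminate the Δt term (factor 2^1 = 2):
  B₁ = (2·4.696256 − 4.876036)/1 = 4.516476
  B₂ = (2·4.618247 − 4.696256)/1 = 4.540238
Then eliminate the Δt^2 term (factor 2^2 = 4):
  (4·4.540238 − 4.516476)/3 = 4.548159

4.5482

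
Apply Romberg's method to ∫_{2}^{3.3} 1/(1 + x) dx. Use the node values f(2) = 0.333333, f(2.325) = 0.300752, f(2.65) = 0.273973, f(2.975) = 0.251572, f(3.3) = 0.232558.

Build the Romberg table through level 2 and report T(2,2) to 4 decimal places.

0.3600

T(0,0) (trapezoid, 1 panel, h=1.3000): 0.367829
T(1,0) (trapezoid, 2 panels, h=0.6500): 0.361997
T(2,0) (trapezoid, 4 panels, h=0.3250): 0.360504
T(1,1) = 0.361997 + (0.361997 − 0.367829)/3 = 0.360053
T(2,1) = 0.360504 + (0.360504 − 0.361997)/3 = 0.360006
T(2,2) = 0.360006 + (0.360006 − 0.360053)/15 = 0.360003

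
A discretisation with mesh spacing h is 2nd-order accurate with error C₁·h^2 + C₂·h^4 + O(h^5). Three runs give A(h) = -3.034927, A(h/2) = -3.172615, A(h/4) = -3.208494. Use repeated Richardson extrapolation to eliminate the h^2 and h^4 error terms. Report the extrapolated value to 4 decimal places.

First eliminate the h^2 term (factor 2^2 = 4):
  B₁ = (4·(-3.172615) − (-3.034927))/3 = -3.218511
  B₂ = (4·(-3.208494) − (-3.172615))/3 = -3.220454
Then eliminate the h^4 term (factor 2^4 = 16):
  (16·(-3.220454) − (-3.218511))/15 = -3.220584

-3.2206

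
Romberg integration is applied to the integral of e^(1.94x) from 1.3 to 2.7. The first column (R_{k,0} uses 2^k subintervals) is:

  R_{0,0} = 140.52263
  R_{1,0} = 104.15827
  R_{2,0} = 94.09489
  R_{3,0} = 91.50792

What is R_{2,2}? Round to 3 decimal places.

90.654

Richardson extrapolation on the trapezoidal column (denominator 4−1=3):
R_{1,1} = 104.15827 + (104.15827 − 140.52263)/3 = 92.03682
R_{2,1} = 94.09489 + (94.09489 − 104.15827)/3 = 90.74043
R_{2,2} = (16·90.74043 − 92.03682) / 15 = 90.65400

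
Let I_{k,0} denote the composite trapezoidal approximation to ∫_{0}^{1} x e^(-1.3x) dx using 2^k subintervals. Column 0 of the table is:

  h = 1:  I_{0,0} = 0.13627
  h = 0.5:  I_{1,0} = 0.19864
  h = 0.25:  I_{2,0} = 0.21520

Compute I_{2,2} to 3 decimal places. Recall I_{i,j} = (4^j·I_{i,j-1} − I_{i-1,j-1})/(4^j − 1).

0.221

Richardson extrapolation on the trapezoidal column (denominator 4−1=3):
I_{1,1} = 0.19864 + (0.19864 − 0.13627)/3 = 0.21943
I_{2,1} = (4·0.21520 − 0.19864) / 3 = 0.22072
I_{2,2} = (16·0.22072 − 0.21943) / 15 = 0.22081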